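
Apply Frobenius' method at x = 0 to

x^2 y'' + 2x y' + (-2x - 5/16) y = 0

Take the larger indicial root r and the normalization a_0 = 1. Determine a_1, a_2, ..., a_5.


Write in Frobenius form y'' + (p(x)/x) y' + (q(x)/x^2) y = 0:
  p(x) = 2,  q(x) = -2x - 5/16.
Indicial equation: r(r-1) + (2) r + (-5/16) = 0 -> roots r_1 = 1/4, r_2 = -5/4.
Take r = r_1 = 1/4. Let y(x) = x^r sum_{n>=0} a_n x^n with a_0 = 1.
Substitute y = x^r sum a_n x^n and match x^{r+n}. The recurrence is
  D(n) a_n - 2 a_{n-1} = 0,  where D(n) = (r+n)(r+n-1) + (2)(r+n) + (-5/16).
  a_n = 2 / D(n) * a_{n-1}.
Since the indicial polynomial factors as (r - r_1)(r - r_2), D(n) = (r_1 + n - r_1)(r_1 + n - r_2) = n(n + 3/2).
Evaluating step by step (a_0 = 1):
  n = 1: D(1) = 1(1 + 3/2) = 5/2; numerator = 2(1) = 2; a_1 = (2)/(5/2) = 4/5
  n = 2: D(2) = 2(2 + 3/2) = 7; numerator = 2(4/5) = 8/5; a_2 = (8/5)/(7) = 8/35
  n = 3: D(3) = 3(3 + 3/2) = 27/2; numerator = 2(8/35) = 16/35; a_3 = (16/35)/(27/2) = 32/945
  n = 4: D(4) = 4(4 + 3/2) = 22; numerator = 2(32/945) = 64/945; a_4 = (64/945)/(22) = 32/10395
  n = 5: D(5) = 5(5 + 3/2) = 65/2; numerator = 2(32/10395) = 64/10395; a_5 = (64/10395)/(65/2) = 128/675675

r = 1/4; a_0 = 1; a_1 = 4/5; a_2 = 8/35; a_3 = 32/945; a_4 = 32/10395; a_5 = 128/675675


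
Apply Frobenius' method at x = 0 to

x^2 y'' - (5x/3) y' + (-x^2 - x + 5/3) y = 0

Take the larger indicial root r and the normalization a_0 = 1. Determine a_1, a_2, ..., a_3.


Write in Frobenius form y'' + (p(x)/x) y' + (q(x)/x^2) y = 0:
  p(x) = -5/3,  q(x) = -x^2 - x + 5/3.
Indicial equation: r(r-1) + (-5/3) r + (5/3) = 0 -> roots r_1 = 5/3, r_2 = 1.
Take r = r_1 = 5/3. Let y(x) = x^r sum_{n>=0} a_n x^n with a_0 = 1.
Substitute y = x^r sum a_n x^n and match x^{r+n}. The recurrence is
  D(n) a_n - 1 a_{n-1} - 1 a_{n-2} = 0,  where D(n) = (r+n)(r+n-1) + (-5/3)(r+n) + (5/3).
  a_n = [1 a_{n-1} + 1 a_{n-2}] / D(n).
Since the indicial polynomial factors as (r - r_1)(r - r_2), D(n) = (r_1 + n - r_1)(r_1 + n - r_2) = n(n + 2/3).
Evaluating step by step (a_0 = 1):
  n = 1: D(1) = 1(1 + 2/3) = 5/3; numerator = 1(1) = 1; a_1 = (1)/(5/3) = 3/5
  n = 2: D(2) = 2(2 + 2/3) = 16/3; numerator = 1(3/5) + 1(1) = 8/5; a_2 = (8/5)/(16/3) = 3/10
  n = 3: D(3) = 3(3 + 2/3) = 11; numerator = 1(3/10) + 1(3/5) = 9/10; a_3 = (9/10)/(11) = 9/110

r = 5/3; a_0 = 1; a_1 = 3/5; a_2 = 3/10; a_3 = 9/110


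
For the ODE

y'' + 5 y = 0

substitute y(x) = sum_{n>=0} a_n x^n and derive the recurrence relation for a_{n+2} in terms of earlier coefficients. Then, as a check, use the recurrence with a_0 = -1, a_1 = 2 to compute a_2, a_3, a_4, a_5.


Substitute y = sum_n a_n x^n into y'' + (const) y = 0.
y''(x) = sum_{n>=0} (n+2)(n+1) a_{n+2} x^n.
The ODE becomes sum_n [(n+2)(n+1) a_{n+2} + 5 a_n] x^n = 0.
Setting each coefficient to zero gives the recurrence:
  (n+2)(n+1) a_{n+2} + 5 a_n = 0,
  a_{n+2} = -5 / ((n+1)(n+2)) a_n.

Check with a_0 = -1, a_1 = 2 (apply the recurrence for n = 0, 1, 2, 3): a_0 = -1, a_1 = 2, a_2 = 5/2, a_3 = -5/3, a_4 = -25/24, a_5 = 5/12.

a_{n+2} = -5/((n+1)(n+2)) * a_n; check: a_0 = -1, a_1 = 2, a_2 = 5/2, a_3 = -5/3, a_4 = -25/24, a_5 = 5/12


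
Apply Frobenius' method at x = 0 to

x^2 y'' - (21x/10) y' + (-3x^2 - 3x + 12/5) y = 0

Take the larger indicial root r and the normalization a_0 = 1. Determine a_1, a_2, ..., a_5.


Write in Frobenius form y'' + (p(x)/x) y' + (q(x)/x^2) y = 0:
  p(x) = -21/10,  q(x) = -3x^2 - 3x + 12/5.
Indicial equation: r(r-1) + (-21/10) r + (12/5) = 0 -> roots r_1 = 8/5, r_2 = 3/2.
Take r = r_1 = 8/5. Let y(x) = x^r sum_{n>=0} a_n x^n with a_0 = 1.
Substitute y = x^r sum a_n x^n and match x^{r+n}. The recurrence is
  D(n) a_n - 3 a_{n-1} - 3 a_{n-2} = 0,  where D(n) = (r+n)(r+n-1) + (-21/10)(r+n) + (12/5).
  a_n = [3 a_{n-1} + 3 a_{n-2}] / D(n).
Since the indicial polynomial factors as (r - r_1)(r - r_2), D(n) = (r_1 + n - r_1)(r_1 + n - r_2) = n(n + 1/10).
Evaluating step by step (a_0 = 1):
  n = 1: D(1) = 1(1 + 1/10) = 11/10; numerator = 3(1) = 3; a_1 = (3)/(11/10) = 30/11
  n = 2: D(2) = 2(2 + 1/10) = 21/5; numerator = 3(30/11) + 3(1) = 123/11; a_2 = (123/11)/(21/5) = 205/77
  n = 3: D(3) = 3(3 + 1/10) = 93/10; numerator = 3(205/77) + 3(30/11) = 1245/77; a_3 = (1245/77)/(93/10) = 4150/2387
  n = 4: D(4) = 4(4 + 1/10) = 82/5; numerator = 3(4150/2387) + 3(205/77) = 2865/217; a_4 = (2865/217)/(82/5) = 14325/17794
  n = 5: D(5) = 5(5 + 1/10) = 51/2; numerator = 3(14325/17794) + 3(4150/2387) = 213375/27962; a_5 = (213375/27962)/(51/2) = 71125/237677

r = 8/5; a_0 = 1; a_1 = 30/11; a_2 = 205/77; a_3 = 4150/2387; a_4 = 14325/17794; a_5 = 71125/237677


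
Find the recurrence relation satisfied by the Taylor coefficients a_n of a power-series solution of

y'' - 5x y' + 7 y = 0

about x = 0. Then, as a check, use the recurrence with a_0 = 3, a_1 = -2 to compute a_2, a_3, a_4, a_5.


Substitute y = sum_n a_n x^n.
y''(x) has coefficient (n+2)(n+1) a_{n+2} at x^n;
-5 x y'(x) has coefficient -5 n a_n at x^n (shift);
7 y(x) has coefficient 7 a_n at x^n.
Matching x^n: (n+2)(n+1) a_{n+2} + (-5n + 7) a_n = 0.
Thus a_{n+2} = (5n - 7) / ((n+1)(n+2)) * a_n.

Check with a_0 = 3, a_1 = -2 (apply the recurrence for n = 0, 1, 2, 3): a_0 = 3, a_1 = -2, a_2 = -21/2, a_3 = 2/3, a_4 = -21/8, a_5 = 4/15.

a_(n+2) = (5n - 7) / ((n+1)(n+2)) * a_n; check: a_0 = 3, a_1 = -2, a_2 = -21/2, a_3 = 2/3, a_4 = -21/8, a_5 = 4/15


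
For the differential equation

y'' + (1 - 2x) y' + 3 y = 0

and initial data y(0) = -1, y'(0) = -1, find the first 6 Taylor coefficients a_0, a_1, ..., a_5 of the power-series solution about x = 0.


Ansatz: y(x) = sum_{n>=0} a_n x^n, so y'(x) = sum_{n>=1} n a_n x^(n-1) and y''(x) = sum_{n>=2} n(n-1) a_n x^(n-2).
Substitute into P(x) y'' + Q(x) y' + R(x) y = 0 with P(x) = 1, Q(x) = 1 - 2x, R(x) = 3, and match powers of x.
Initial conditions: a_0 = -1, a_1 = -1.
Setting the coefficient of each power of x to zero and solving order by order (substituting the coefficients already found):
  x^0: 2 a_2 + a_1 + 3 a_0 = 0  ->  2 a_2 = -a_1 - 3 a_0 = 4  ->  a_2 = 2
  x^1: 6 a_3 + 2 a_2 + a_1 = 0  ->  6 a_3 = -2 a_2 - a_1 = -3  ->  a_3 = -1/2
  x^2: 12 a_4 + 3 a_3 - a_2 = 0  ->  12 a_4 = -3 a_3 + a_2 = 7/2  ->  a_4 = 7/24
  x^3: 20 a_5 + 4 a_4 - 3 a_3 = 0  ->  20 a_5 = -4 a_4 + 3 a_3 = -8/3  ->  a_5 = -2/15
Truncated series: y(x) = -1 - x + 2 x^2 - (1/2) x^3 + (7/24) x^4 - (2/15) x^5 + O(x^6).

a_0 = -1; a_1 = -1; a_2 = 2; a_3 = -1/2; a_4 = 7/24; a_5 = -2/15


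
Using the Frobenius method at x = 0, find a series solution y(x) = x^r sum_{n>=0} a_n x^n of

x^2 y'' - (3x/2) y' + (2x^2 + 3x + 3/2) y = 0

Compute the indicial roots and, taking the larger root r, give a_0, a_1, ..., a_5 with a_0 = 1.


Write in Frobenius form y'' + (p(x)/x) y' + (q(x)/x^2) y = 0:
  p(x) = -3/2,  q(x) = 2x^2 + 3x + 3/2.
Indicial equation: r(r-1) + (-3/2) r + (3/2) = 0 -> roots r_1 = 3/2, r_2 = 1.
Take r = r_1 = 3/2. Let y(x) = x^r sum_{n>=0} a_n x^n with a_0 = 1.
Substitute y = x^r sum a_n x^n and match x^{r+n}. The recurrence is
  D(n) a_n + 3 a_{n-1} + 2 a_{n-2} = 0,  where D(n) = (r+n)(r+n-1) + (-3/2)(r+n) + (3/2).
  a_n = [-3 a_{n-1} - 2 a_{n-2}] / D(n).
Since the indicial polynomial factors as (r - r_1)(r - r_2), D(n) = (r_1 + n - r_1)(r_1 + n - r_2) = n(n + 1/2).
Evaluating step by step (a_0 = 1):
  n = 1: D(1) = 1(1 + 1/2) = 3/2; numerator = -3(1) = -3; a_1 = (-3)/(3/2) = -2
  n = 2: D(2) = 2(2 + 1/2) = 5; numerator = -3(-2) - 2(1) = 4; a_2 = (4)/(5) = 4/5
  n = 3: D(3) = 3(3 + 1/2) = 21/2; numerator = -3(4/5) - 2(-2) = 8/5; a_3 = (8/5)/(21/2) = 16/105
  n = 4: D(4) = 4(4 + 1/2) = 18; numerator = -3(16/105) - 2(4/5) = -72/35; a_4 = (-72/35)/(18) = -4/35
  n = 5: D(5) = 5(5 + 1/2) = 55/2; numerator = -3(-4/35) - 2(16/105) = 4/105; a_5 = (4/105)/(55/2) = 8/5775

r = 3/2; a_0 = 1; a_1 = -2; a_2 = 4/5; a_3 = 16/105; a_4 = -4/35; a_5 = 8/5775


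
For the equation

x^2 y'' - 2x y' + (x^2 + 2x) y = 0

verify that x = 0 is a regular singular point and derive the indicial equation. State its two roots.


Divide by x^2 to reach normal form y'' + P_1(x) y' + P_2(x) y = 0 with P_1(x) = -2/x and P_2(x) = 1 + 2/x.
x = 0 is a singular point because the y'-coefficient -2/x has a pole at x = 0 and the y-coefficient 1 + 2/x has a pole at x = 0.
It is a regular singular point because x P_1(x) = p(x) = -2 and x^2 P_2(x) = q(x) = x^2 + 2x are polynomials, hence analytic at x = 0.
p(0) = -2,  q(0) = 0.
Indicial equation: r(r-1) + p(0) r + q(0) = 0, i.e. r^2 + (p(0) - 1) r + q(0) = 0, i.e. r^2 - 3 r = 0.
Discriminant: (-3)^2 - 4(0) = 9, so r = (3 ± 3)/2.
Solving: r_1 = 3, r_2 = 0.

indicial: r^2 - 3 r = 0; roots r_1 = 3, r_2 = 0


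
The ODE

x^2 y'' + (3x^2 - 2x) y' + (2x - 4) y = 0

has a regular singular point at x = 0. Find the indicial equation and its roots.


Divide by x^2 to reach normal form y'' + P_1(x) y' + P_2(x) y = 0 with P_1(x) = 3 - 2/x and P_2(x) = 2/x - 4/x^2.
x = 0 is a singular point because the y'-coefficient 3 - 2/x has a pole at x = 0 and the y-coefficient 2/x - 4/x^2 has a pole at x = 0.
It is a regular singular point because x P_1(x) = p(x) = 3x - 2 and x^2 P_2(x) = q(x) = 2x - 4 are polynomials, hence analytic at x = 0.
p(0) = -2,  q(0) = -4.
Indicial equation: r(r-1) + p(0) r + q(0) = 0, i.e. r^2 + (p(0) - 1) r + q(0) = 0, i.e. r^2 - 3 r - 4 = 0.
Discriminant: (-3)^2 - 4(-4) = 25, so r = (3 ± 5)/2.
Solving: r_1 = 4, r_2 = -1.

indicial: r^2 - 3 r - 4 = 0; roots r_1 = 4, r_2 = -1


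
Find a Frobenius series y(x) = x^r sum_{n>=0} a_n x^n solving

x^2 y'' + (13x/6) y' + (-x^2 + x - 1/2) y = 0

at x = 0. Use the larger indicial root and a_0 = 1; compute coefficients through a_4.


Write in Frobenius form y'' + (p(x)/x) y' + (q(x)/x^2) y = 0:
  p(x) = 13/6,  q(x) = -x^2 + x - 1/2.
Indicial equation: r(r-1) + (13/6) r + (-1/2) = 0 -> roots r_1 = 1/3, r_2 = -3/2.
Take r = r_1 = 1/3. Let y(x) = x^r sum_{n>=0} a_n x^n with a_0 = 1.
Substitute y = x^r sum a_n x^n and match x^{r+n}. The recurrence is
  D(n) a_n + 1 a_{n-1} - 1 a_{n-2} = 0,  where D(n) = (r+n)(r+n-1) + (13/6)(r+n) + (-1/2).
  a_n = [-1 a_{n-1} + 1 a_{n-2}] / D(n).
Since the indicial polynomial factors as (r - r_1)(r - r_2), D(n) = (r_1 + n - r_1)(r_1 + n - r_2) = n(n + 11/6).
Evaluating step by step (a_0 = 1):
  n = 1: D(1) = 1(1 + 11/6) = 17/6; numerator = -1(1) = -1; a_1 = (-1)/(17/6) = -6/17
  n = 2: D(2) = 2(2 + 11/6) = 23/3; numerator = -1(-6/17) + 1(1) = 23/17; a_2 = (23/17)/(23/3) = 3/17
  n = 3: D(3) = 3(3 + 11/6) = 29/2; numerator = -1(3/17) + 1(-6/17) = -9/17; a_3 = (-9/17)/(29/2) = -18/493
  n = 4: D(4) = 4(4 + 11/6) = 70/3; numerator = -1(-18/493) + 1(3/17) = 105/493; a_4 = (105/493)/(70/3) = 9/986

r = 1/3; a_0 = 1; a_1 = -6/17; a_2 = 3/17; a_3 = -18/493; a_4 = 9/986


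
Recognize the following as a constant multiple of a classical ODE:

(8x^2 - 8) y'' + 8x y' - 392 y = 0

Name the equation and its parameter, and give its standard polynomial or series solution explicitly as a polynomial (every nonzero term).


All three coefficients share the factor -8; dividing through by -8 gives  (1 - x^2) y'' - x y' + 49 y = 0.
This matches the Chebyshev equation (1 - x^2) y'' - x y' + n^2 y = 0 (note the -x y' term, not -2x y') with n^2 = 49, so n = 7; the polynomial solution is T_7(x).
With y = sum_k a_k x^k, matching x^k gives (k+2)(k+1) a_{k+2} = (k^2 - n^2) a_k = (k - 7)(k + 7) a_k. The right side vanishes at k = 7, so the series with the parity of 7 terminates at degree 7.
Standard normalization: leading coefficient of T_n is 2^(n-1), so a_7 = 2^6 = 64. Work downward with a_k = (k+1)(k+2) a_{k+2} / ((k - 7)(k + 7)):
  a_5 = (6)(7)(64) / ((5 - 7)(5 + 7)) = 2688/(-24) = -112
  a_3 = (4)(5)(-112) / ((3 - 7)(3 + 7)) = -2240/(-40) = 56
  a_1 = (2)(3)(56) / ((1 - 7)(1 + 7)) = 336/(-48) = -7
Hence T_7(x) = 64 x^7 - 112 x^5 + 56 x^3 - 7 x.

T_7(x); series = 64 x^7 - 112 x^5 + 56 x^3 - 7 x


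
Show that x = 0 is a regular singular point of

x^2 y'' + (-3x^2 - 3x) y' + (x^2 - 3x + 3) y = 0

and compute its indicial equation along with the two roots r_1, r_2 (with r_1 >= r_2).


Divide by x^2 to reach normal form y'' + P_1(x) y' + P_2(x) y = 0 with P_1(x) = -3 - 3/x and P_2(x) = 1 - 3/x + 3/x^2.
x = 0 is a singular point because the y'-coefficient -3 - 3/x has a pole at x = 0 and the y-coefficient 1 - 3/x + 3/x^2 has a pole at x = 0.
It is a regular singular point because x P_1(x) = p(x) = -3x - 3 and x^2 P_2(x) = q(x) = x^2 - 3x + 3 are polynomials, hence analytic at x = 0.
p(0) = -3,  q(0) = 3.
Indicial equation: r(r-1) + p(0) r + q(0) = 0, i.e. r^2 + (p(0) - 1) r + q(0) = 0, i.e. r^2 - 4 r + 3 = 0.
Discriminant: (-4)^2 - 4(3) = 4, so r = (4 ± 2)/2.
Solving: r_1 = 3, r_2 = 1.

indicial: r^2 - 4 r + 3 = 0; roots r_1 = 3, r_2 = 1


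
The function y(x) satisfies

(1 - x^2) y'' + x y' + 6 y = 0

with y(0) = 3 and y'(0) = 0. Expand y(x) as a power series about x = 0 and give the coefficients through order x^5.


Ansatz: y(x) = sum_{n>=0} a_n x^n, so y'(x) = sum_{n>=1} n a_n x^(n-1) and y''(x) = sum_{n>=2} n(n-1) a_n x^(n-2).
Substitute into P(x) y'' + Q(x) y' + R(x) y = 0 with P(x) = 1 - x^2, Q(x) = x, R(x) = 6, and match powers of x.
Initial conditions: a_0 = 3, a_1 = 0.
Setting the coefficient of each power of x to zero and solving order by order (substituting the coefficients already found):
  x^0: 2 a_2 + 6 a_0 = 0  ->  2 a_2 = -6 a_0 = -18  ->  a_2 = -9
  x^1: 6 a_3 + 7 a_1 = 0  ->  6 a_3 = -7 a_1 = 0  ->  a_3 = 0
  x^2: 12 a_4 + 6 a_2 = 0  ->  12 a_4 = -6 a_2 = 54  ->  a_4 = 9/2
  x^3: 20 a_5 + 3 a_3 = 0  ->  20 a_5 = -3 a_3 = 0  ->  a_5 = 0
Truncated series: y(x) = 3 - 9 x^2 + (9/2) x^4 + O(x^6).

a_0 = 3; a_1 = 0; a_2 = -9; a_3 = 0; a_4 = 9/2; a_5 = 0


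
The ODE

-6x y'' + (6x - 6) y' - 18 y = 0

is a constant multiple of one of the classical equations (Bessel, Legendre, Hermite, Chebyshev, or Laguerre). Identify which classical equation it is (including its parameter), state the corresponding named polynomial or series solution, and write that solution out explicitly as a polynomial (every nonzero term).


All three coefficients share the factor -6; dividing through by -6 gives  x y'' + (1 - x) y' + 3 y = 0.
This matches the Laguerre equation x y'' + (1 - x) y' + n y = 0 with n = 3; the polynomial solution is L_3(x).
With y = sum_k a_k x^k, matching x^k gives (k+1)k a_{k+1} + (k+1) a_{k+1} - k a_k + n a_k = 0, i.e. (k+1)^2 a_{k+1} = (k - n) a_k = (k - 3) a_k. The right side vanishes at k = 3, so the series terminates at degree 3.
Standard normalization L_n(0) = 1 gives a_0 = 1. Work upward with a_{k+1} = (k - 3) a_k / (k+1)^2:
  a_1 = (0 - 3)(1) / 1^2 = -3/1 = -3
  a_2 = (1 - 3)(-3) / 2^2 = 6/4 = 3/2
  a_3 = (2 - 3)(3/2) / 3^2 = (-3/2)/9 = -1/6
Hence L_3(x) = -x^3/6 + 3 x^2/2 - 3 x + 1.

L_3(x); series = -x^3/6 + 3 x^2/2 - 3 x + 1


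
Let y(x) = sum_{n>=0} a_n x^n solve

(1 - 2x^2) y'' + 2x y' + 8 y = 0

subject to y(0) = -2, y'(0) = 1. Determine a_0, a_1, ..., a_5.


Ansatz: y(x) = sum_{n>=0} a_n x^n, so y'(x) = sum_{n>=1} n a_n x^(n-1) and y''(x) = sum_{n>=2} n(n-1) a_n x^(n-2).
Substitute into P(x) y'' + Q(x) y' + R(x) y = 0 with P(x) = 1 - 2x^2, Q(x) = 2x, R(x) = 8, and match powers of x.
Initial conditions: a_0 = -2, a_1 = 1.
Setting the coefficient of each power of x to zero and solving order by order (substituting the coefficients already found):
  x^0: 2 a_2 + 8 a_0 = 0  ->  2 a_2 = -8 a_0 = 16  ->  a_2 = 8
  x^1: 6 a_3 + 10 a_1 = 0  ->  6 a_3 = -10 a_1 = -10  ->  a_3 = -5/3
  x^2: 12 a_4 + 8 a_2 = 0  ->  12 a_4 = -8 a_2 = -64  ->  a_4 = -16/3
  x^3: 20 a_5 + 2 a_3 = 0  ->  20 a_5 = -2 a_3 = 10/3  ->  a_5 = 1/6
Truncated series: y(x) = -2 + x + 8 x^2 - (5/3) x^3 - (16/3) x^4 + (1/6) x^5 + O(x^6).

a_0 = -2; a_1 = 1; a_2 = 8; a_3 = -5/3; a_4 = -16/3; a_5 = 1/6


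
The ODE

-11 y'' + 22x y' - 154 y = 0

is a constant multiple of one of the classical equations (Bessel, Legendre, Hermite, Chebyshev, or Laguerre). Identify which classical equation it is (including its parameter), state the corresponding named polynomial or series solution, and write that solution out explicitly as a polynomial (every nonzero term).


All three coefficients share the factor -11; dividing through by -11 gives  y'' - 2x y' + 14 y = 0.
This matches the Hermite equation y'' - 2x y' + 2n y = 0 with 2n = 14, so n = 7; the polynomial solution is H_7(x).
With y = sum_k a_k x^k, matching x^k gives (k+2)(k+1) a_{k+2} = 2(k - n) a_k = 2(k - 7) a_k. The right side vanishes at k = 7, so the series with the parity of 7 terminates at degree 7.
Standard normalization: leading coefficient of H_n is 2^n, so a_7 = 2^7 = 128. Work downward with a_k = (k+1)(k+2) a_{k+2} / (2(k - n)):
  a_5 = (6)(7)(128) / (2(5 - 7)) = 5376/(-4) = -1344
  a_3 = (4)(5)(-1344) / (2(3 - 7)) = -26880/(-8) = 3360
  a_1 = (2)(3)(3360) / (2(1 - 7)) = 20160/(-12) = -1680
Hence H_7(x) = 128 x^7 - 1344 x^5 + 3360 x^3 - 1680 x.

H_7(x); series = 128 x^7 - 1344 x^5 + 3360 x^3 - 1680 x


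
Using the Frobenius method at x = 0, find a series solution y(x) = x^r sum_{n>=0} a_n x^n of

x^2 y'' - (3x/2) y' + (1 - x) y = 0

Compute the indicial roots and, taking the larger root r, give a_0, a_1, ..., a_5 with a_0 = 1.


Write in Frobenius form y'' + (p(x)/x) y' + (q(x)/x^2) y = 0:
  p(x) = -3/2,  q(x) = 1 - x.
Indicial equation: r(r-1) + (-3/2) r + (1) = 0 -> roots r_1 = 2, r_2 = 1/2.
Take r = r_1 = 2. Let y(x) = x^r sum_{n>=0} a_n x^n with a_0 = 1.
Substitute y = x^r sum a_n x^n and match x^{r+n}. The recurrence is
  D(n) a_n - 1 a_{n-1} = 0,  where D(n) = (r+n)(r+n-1) + (-3/2)(r+n) + (1).
  a_n = 1 / D(n) * a_{n-1}.
Since the indicial polynomial factors as (r - r_1)(r - r_2), D(n) = (r_1 + n - r_1)(r_1 + n - r_2) = n(n + 3/2).
Evaluating step by step (a_0 = 1):
  n = 1: D(1) = 1(1 + 3/2) = 5/2; numerator = 1(1) = 1; a_1 = (1)/(5/2) = 2/5
  n = 2: D(2) = 2(2 + 3/2) = 7; numerator = 1(2/5) = 2/5; a_2 = (2/5)/(7) = 2/35
  n = 3: D(3) = 3(3 + 3/2) = 27/2; numerator = 1(2/35) = 2/35; a_3 = (2/35)/(27/2) = 4/945
  n = 4: D(4) = 4(4 + 3/2) = 22; numerator = 1(4/945) = 4/945; a_4 = (4/945)/(22) = 2/10395
  n = 5: D(5) = 5(5 + 3/2) = 65/2; numerator = 1(2/10395) = 2/10395; a_5 = (2/10395)/(65/2) = 4/675675

r = 2; a_0 = 1; a_1 = 2/5; a_2 = 2/35; a_3 = 4/945; a_4 = 2/10395; a_5 = 4/675675


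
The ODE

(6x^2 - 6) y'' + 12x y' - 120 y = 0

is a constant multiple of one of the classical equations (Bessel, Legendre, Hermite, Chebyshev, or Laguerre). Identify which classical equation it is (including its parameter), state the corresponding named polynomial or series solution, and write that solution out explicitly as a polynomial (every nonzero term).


All three coefficients share the factor -6; dividing through by -6 gives  (1 - x^2) y'' - 2x y' + 20 y = 0.
This matches the Legendre equation (1 - x^2) y'' - 2x y' + n(n+1) y = 0 (note the -2x y' term) with n(n+1) = 20, so n = 4; the polynomial solution is P_4(x).
With y = sum_k a_k x^k, matching x^k gives (k+2)(k+1) a_{k+2} = [k(k+1) - n(n+1)] a_k = (k - 4)(k + 5) a_k. The right side vanishes at k = 4, so the series with the parity of 4 terminates at degree 4.
Standard normalization (P_n(1) = 1): leading coefficient (2n)!/(2^n (n!)^2) = 40320/(16*576) = 35/8, so a_4 = 35/8. Work downward with a_k = (k+1)(k+2) a_{k+2} / ((k - 4)(k + 5)):
  a_2 = (3)(4)(35/8) / ((2 - 4)(2 + 5)) = (105/2)/(-14) = -15/4
  a_0 = (1)(2)(-15/4) / ((0 - 4)(0 + 5)) = (-15/2)/(-20) = 3/8
Hence P_4(x) = 35 x^4/8 - 15 x^2/4 + 3/8.

P_4(x); series = 35 x^4/8 - 15 x^2/4 + 3/8


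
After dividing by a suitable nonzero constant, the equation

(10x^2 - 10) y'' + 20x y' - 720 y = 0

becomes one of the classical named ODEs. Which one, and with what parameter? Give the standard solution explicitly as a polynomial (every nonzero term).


All three coefficients share the factor -10; dividing through by -10 gives  (1 - x^2) y'' - 2x y' + 72 y = 0.
This matches the Legendre equation (1 - x^2) y'' - 2x y' + n(n+1) y = 0 (note the -2x y' term) with n(n+1) = 72, so n = 8; the polynomial solution is P_8(x).
With y = sum_k a_k x^k, matching x^k gives (k+2)(k+1) a_{k+2} = [k(k+1) - n(n+1)] a_k = (k - 8)(k + 9) a_k. The right side vanishes at k = 8, so the series with the parity of 8 terminates at degree 8.
Standard normalization (P_n(1) = 1): leading coefficient (2n)!/(2^n (n!)^2) = 20922789888000/(256*1625702400) = 6435/128, so a_8 = 6435/128. Work downward with a_k = (k+1)(k+2) a_{k+2} / ((k - 8)(k + 9)):
  a_6 = (7)(8)(6435/128) / ((6 - 8)(6 + 9)) = (45045/16)/(-30) = -3003/32
  a_4 = (5)(6)(-3003/32) / ((4 - 8)(4 + 9)) = (-45045/16)/(-52) = 3465/64
  a_2 = (3)(4)(3465/64) / ((2 - 8)(2 + 9)) = (10395/16)/(-66) = -315/32
  a_0 = (1)(2)(-315/32) / ((0 - 8)(0 + 9)) = (-315/16)/(-72) = 35/128
Hence P_8(x) = 6435 x^8/128 - 3003 x^6/32 + 3465 x^4/64 - 315 x^2/32 + 35/128.

P_8(x); series = 6435 x^8/128 - 3003 x^6/32 + 3465 x^4/64 - 315 x^2/32 + 35/128


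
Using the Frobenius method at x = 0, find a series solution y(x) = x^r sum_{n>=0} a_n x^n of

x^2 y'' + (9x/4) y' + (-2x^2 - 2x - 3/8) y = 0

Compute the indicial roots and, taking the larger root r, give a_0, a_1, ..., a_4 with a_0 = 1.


Write in Frobenius form y'' + (p(x)/x) y' + (q(x)/x^2) y = 0:
  p(x) = 9/4,  q(x) = -2x^2 - 2x - 3/8.
Indicial equation: r(r-1) + (9/4) r + (-3/8) = 0 -> roots r_1 = 1/4, r_2 = -3/2.
Take r = r_1 = 1/4. Let y(x) = x^r sum_{n>=0} a_n x^n with a_0 = 1.
Substitute y = x^r sum a_n x^n and match x^{r+n}. The recurrence is
  D(n) a_n - 2 a_{n-1} - 2 a_{n-2} = 0,  where D(n) = (r+n)(r+n-1) + (9/4)(r+n) + (-3/8).
  a_n = [2 a_{n-1} + 2 a_{n-2}] / D(n).
Since the indicial polynomial factors as (r - r_1)(r - r_2), D(n) = (r_1 + n - r_1)(r_1 + n - r_2) = n(n + 7/4).
Evaluating step by step (a_0 = 1):
  n = 1: D(1) = 1(1 + 7/4) = 11/4; numerator = 2(1) = 2; a_1 = (2)/(11/4) = 8/11
  n = 2: D(2) = 2(2 + 7/4) = 15/2; numerator = 2(8/11) + 2(1) = 38/11; a_2 = (38/11)/(15/2) = 76/165
  n = 3: D(3) = 3(3 + 7/4) = 57/4; numerator = 2(76/165) + 2(8/11) = 392/165; a_3 = (392/165)/(57/4) = 1568/9405
  n = 4: D(4) = 4(4 + 7/4) = 23; numerator = 2(1568/9405) + 2(76/165) = 2360/1881; a_4 = (2360/1881)/(23) = 2360/43263

r = 1/4; a_0 = 1; a_1 = 8/11; a_2 = 76/165; a_3 = 1568/9405; a_4 = 2360/43263


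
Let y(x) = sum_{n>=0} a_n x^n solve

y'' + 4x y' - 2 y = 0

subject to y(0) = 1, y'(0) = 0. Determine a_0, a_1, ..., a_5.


Ansatz: y(x) = sum_{n>=0} a_n x^n, so y'(x) = sum_{n>=1} n a_n x^(n-1) and y''(x) = sum_{n>=2} n(n-1) a_n x^(n-2).
Substitute into P(x) y'' + Q(x) y' + R(x) y = 0 with P(x) = 1, Q(x) = 4x, R(x) = -2, and match powers of x.
Initial conditions: a_0 = 1, a_1 = 0.
Setting the coefficient of each power of x to zero and solving order by order (substituting the coefficients already found):
  x^0: 2 a_2 - 2 a_0 = 0  ->  2 a_2 = 2 a_0 = 2  ->  a_2 = 1
  x^1: 6 a_3 + 2 a_1 = 0  ->  6 a_3 = -2 a_1 = 0  ->  a_3 = 0
  x^2: 12 a_4 + 6 a_2 = 0  ->  12 a_4 = -6 a_2 = -6  ->  a_4 = -1/2
  x^3: 20 a_5 + 10 a_3 = 0  ->  20 a_5 = -10 a_3 = 0  ->  a_5 = 0
Truncated series: y(x) = 1 + x^2 - (1/2) x^4 + O(x^6).

a_0 = 1; a_1 = 0; a_2 = 1; a_3 = 0; a_4 = -1/2; a_5 = 0


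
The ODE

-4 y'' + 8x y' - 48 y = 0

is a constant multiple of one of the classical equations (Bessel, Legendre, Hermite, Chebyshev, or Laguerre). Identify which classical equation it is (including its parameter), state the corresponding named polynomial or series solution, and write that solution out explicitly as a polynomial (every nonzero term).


All three coefficients share the factor -4; dividing through by -4 gives  y'' - 2x y' + 12 y = 0.
This matches the Hermite equation y'' - 2x y' + 2n y = 0 with 2n = 12, so n = 6; the polynomial solution is H_6(x).
With y = sum_k a_k x^k, matching x^k gives (k+2)(k+1) a_{k+2} = 2(k - n) a_k = 2(k - 6) a_k. The right side vanishes at k = 6, so the series with the parity of 6 terminates at degree 6.
Standard normalization: leading coefficient of H_n is 2^n, so a_6 = 2^6 = 64. Work downward with a_k = (k+1)(k+2) a_{k+2} / (2(k - n)):
  a_4 = (5)(6)(64) / (2(4 - 6)) = 1920/(-4) = -480
  a_2 = (3)(4)(-480) / (2(2 - 6)) = -5760/(-8) = 720
  a_0 = (1)(2)(720) / (2(0 - 6)) = 1440/(-12) = -120
Hence H_6(x) = 64 x^6 - 480 x^4 + 720 x^2 - 120.

H_6(x); series = 64 x^6 - 480 x^4 + 720 x^2 - 120


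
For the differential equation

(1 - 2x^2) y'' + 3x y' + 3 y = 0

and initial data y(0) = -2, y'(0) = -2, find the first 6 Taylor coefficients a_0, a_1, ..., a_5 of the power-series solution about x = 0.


Ansatz: y(x) = sum_{n>=0} a_n x^n, so y'(x) = sum_{n>=1} n a_n x^(n-1) and y''(x) = sum_{n>=2} n(n-1) a_n x^(n-2).
Substitute into P(x) y'' + Q(x) y' + R(x) y = 0 with P(x) = 1 - 2x^2, Q(x) = 3x, R(x) = 3, and match powers of x.
Initial conditions: a_0 = -2, a_1 = -2.
Setting the coefficient of each power of x to zero and solving order by order (substituting the coefficients already found):
  x^0: 2 a_2 + 3 a_0 = 0  ->  2 a_2 = -3 a_0 = 6  ->  a_2 = 3
  x^1: 6 a_3 + 6 a_1 = 0  ->  6 a_3 = -6 a_1 = 12  ->  a_3 = 2
  x^2: 12 a_4 + 5 a_2 = 0  ->  12 a_4 = -5 a_2 = -15  ->  a_4 = -5/4
  x^3: 20 a_5 = 0  ->  a_5 = 0
Truncated series: y(x) = -2 - 2 x + 3 x^2 + 2 x^3 - (5/4) x^4 + O(x^6).

a_0 = -2; a_1 = -2; a_2 = 3; a_3 = 2; a_4 = -5/4; a_5 = 0


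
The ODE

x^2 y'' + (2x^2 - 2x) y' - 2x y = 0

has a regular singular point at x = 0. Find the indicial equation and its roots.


Divide by x^2 to reach normal form y'' + P_1(x) y' + P_2(x) y = 0 with P_1(x) = 2 - 2/x and P_2(x) = -2/x.
x = 0 is a singular point because the y'-coefficient 2 - 2/x has a pole at x = 0 and the y-coefficient -2/x has a pole at x = 0.
It is a regular singular point because x P_1(x) = p(x) = 2x - 2 and x^2 P_2(x) = q(x) = -2x are polynomials, hence analytic at x = 0.
p(0) = -2,  q(0) = 0.
Indicial equation: r(r-1) + p(0) r + q(0) = 0, i.e. r^2 + (p(0) - 1) r + q(0) = 0, i.e. r^2 - 3 r = 0.
Discriminant: (-3)^2 - 4(0) = 9, so r = (3 ± 3)/2.
Solving: r_1 = 3, r_2 = 0.

indicial: r^2 - 3 r = 0; roots r_1 = 3, r_2 = 0


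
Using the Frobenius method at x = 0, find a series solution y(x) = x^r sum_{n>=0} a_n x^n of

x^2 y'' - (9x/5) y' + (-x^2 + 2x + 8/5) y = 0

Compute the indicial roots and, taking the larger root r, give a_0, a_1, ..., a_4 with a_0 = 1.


Write in Frobenius form y'' + (p(x)/x) y' + (q(x)/x^2) y = 0:
  p(x) = -9/5,  q(x) = -x^2 + 2x + 8/5.
Indicial equation: r(r-1) + (-9/5) r + (8/5) = 0 -> roots r_1 = 2, r_2 = 4/5.
Take r = r_1 = 2. Let y(x) = x^r sum_{n>=0} a_n x^n with a_0 = 1.
Substitute y = x^r sum a_n x^n and match x^{r+n}. The recurrence is
  D(n) a_n + 2 a_{n-1} - 1 a_{n-2} = 0,  where D(n) = (r+n)(r+n-1) + (-9/5)(r+n) + (8/5).
  a_n = [-2 a_{n-1} + 1 a_{n-2}] / D(n).
Since the indicial polynomial factors as (r - r_1)(r - r_2), D(n) = (r_1 + n - r_1)(r_1 + n - r_2) = n(n + 6/5).
Evaluating step by step (a_0 = 1):
  n = 1: D(1) = 1(1 + 6/5) = 11/5; numerator = -2(1) = -2; a_1 = (-2)/(11/5) = -10/11
  n = 2: D(2) = 2(2 + 6/5) = 32/5; numerator = -2(-10/11) + 1(1) = 31/11; a_2 = (31/11)/(32/5) = 155/352
  n = 3: D(3) = 3(3 + 6/5) = 63/5; numerator = -2(155/352) + 1(-10/11) = -315/176; a_3 = (-315/176)/(63/5) = -25/176
  n = 4: D(4) = 4(4 + 6/5) = 104/5; numerator = -2(-25/176) + 1(155/352) = 255/352; a_4 = (255/352)/(104/5) = 1275/36608

r = 2; a_0 = 1; a_1 = -10/11; a_2 = 155/352; a_3 = -25/176; a_4 = 1275/36608


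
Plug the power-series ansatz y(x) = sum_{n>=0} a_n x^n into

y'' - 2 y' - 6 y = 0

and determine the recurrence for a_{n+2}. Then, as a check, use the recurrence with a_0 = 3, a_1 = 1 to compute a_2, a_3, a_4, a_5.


Substitute y = sum_n a_n x^n.
y''(x) has coefficient (n+2)(n+1) a_{n+2} at x^n;
-2 y'(x) has coefficient -2 (n+1) a_{n+1} at x^n;
-6 y(x) has coefficient -6 a_n at x^n.
Matching x^n: (n+2)(n+1) a_{n+2} - 2 (n+1) a_{n+1} - 6 a_n = 0.
Thus a_{n+2} = [2 (n+1) a_{n+1} + 6 a_n] / ((n+1)(n+2)).

Check with a_0 = 3, a_1 = 1 (apply the recurrence for n = 0, 1, 2, 3): a_0 = 3, a_1 = 1, a_2 = 10, a_3 = 23/3, a_4 = 53/6, a_5 = 35/6.

a_(n+2) = [2 (n+1) a_(n+1) + 6 a_n] / ((n+1)(n+2)); check: a_0 = 3, a_1 = 1, a_2 = 10, a_3 = 23/3, a_4 = 53/6, a_5 = 35/6


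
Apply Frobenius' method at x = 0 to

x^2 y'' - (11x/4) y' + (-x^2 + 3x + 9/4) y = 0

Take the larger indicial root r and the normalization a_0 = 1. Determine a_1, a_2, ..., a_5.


Write in Frobenius form y'' + (p(x)/x) y' + (q(x)/x^2) y = 0:
  p(x) = -11/4,  q(x) = -x^2 + 3x + 9/4.
Indicial equation: r(r-1) + (-11/4) r + (9/4) = 0 -> roots r_1 = 3, r_2 = 3/4.
Take r = r_1 = 3. Let y(x) = x^r sum_{n>=0} a_n x^n with a_0 = 1.
Substitute y = x^r sum a_n x^n and match x^{r+n}. The recurrence is
  D(n) a_n + 3 a_{n-1} - 1 a_{n-2} = 0,  where D(n) = (r+n)(r+n-1) + (-11/4)(r+n) + (9/4).
  a_n = [-3 a_{n-1} + 1 a_{n-2}] / D(n).
Since the indicial polynomial factors as (r - r_1)(r - r_2), D(n) = (r_1 + n - r_1)(r_1 + n - r_2) = n(n + 9/4).
Evaluating step by step (a_0 = 1):
  n = 1: D(1) = 1(1 + 9/4) = 13/4; numerator = -3(1) = -3; a_1 = (-3)/(13/4) = -12/13
  n = 2: D(2) = 2(2 + 9/4) = 17/2; numerator = -3(-12/13) + 1(1) = 49/13; a_2 = (49/13)/(17/2) = 98/221
  n = 3: D(3) = 3(3 + 9/4) = 63/4; numerator = -3(98/221) + 1(-12/13) = -498/221; a_3 = (-498/221)/(63/4) = -664/4641
  n = 4: D(4) = 4(4 + 9/4) = 25; numerator = -3(-664/4641) + 1(98/221) = 1350/1547; a_4 = (1350/1547)/(25) = 54/1547
  n = 5: D(5) = 5(5 + 9/4) = 145/4; numerator = -3(54/1547) + 1(-664/4641) = -1150/4641; a_5 = (-1150/4641)/(145/4) = -920/134589

r = 3; a_0 = 1; a_1 = -12/13; a_2 = 98/221; a_3 = -664/4641; a_4 = 54/1547; a_5 = -920/134589


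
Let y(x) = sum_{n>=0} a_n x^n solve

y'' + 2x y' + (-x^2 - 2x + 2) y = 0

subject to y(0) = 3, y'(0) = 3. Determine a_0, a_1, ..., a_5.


Ansatz: y(x) = sum_{n>=0} a_n x^n, so y'(x) = sum_{n>=1} n a_n x^(n-1) and y''(x) = sum_{n>=2} n(n-1) a_n x^(n-2).
Substitute into P(x) y'' + Q(x) y' + R(x) y = 0 with P(x) = 1, Q(x) = 2x, R(x) = -x^2 - 2x + 2, and match powers of x.
Initial conditions: a_0 = 3, a_1 = 3.
Setting the coefficient of each power of x to zero and solving order by order (substituting the coefficients already found):
  x^0: 2 a_2 + 2 a_0 = 0  ->  2 a_2 = -2 a_0 = -6  ->  a_2 = -3
  x^1: 6 a_3 + 4 a_1 - 2 a_0 = 0  ->  6 a_3 = -4 a_1 + 2 a_0 = -6  ->  a_3 = -1
  x^2: 12 a_4 + 6 a_2 - 2 a_1 - a_0 = 0  ->  12 a_4 = -6 a_2 + 2 a_1 + a_0 = 27  ->  a_4 = 9/4
  x^3: 20 a_5 + 8 a_3 - 2 a_2 - a_1 = 0  ->  20 a_5 = -8 a_3 + 2 a_2 + a_1 = 5  ->  a_5 = 1/4
Truncated series: y(x) = 3 + 3 x - 3 x^2 - x^3 + (9/4) x^4 + (1/4) x^5 + O(x^6).

a_0 = 3; a_1 = 3; a_2 = -3; a_3 = -1; a_4 = 9/4; a_5 = 1/4


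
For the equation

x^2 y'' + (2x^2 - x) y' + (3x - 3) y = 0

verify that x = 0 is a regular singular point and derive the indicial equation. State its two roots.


Divide by x^2 to reach normal form y'' + P_1(x) y' + P_2(x) y = 0 with P_1(x) = 2 - 1/x and P_2(x) = 3/x - 3/x^2.
x = 0 is a singular point because the y'-coefficient 2 - 1/x has a pole at x = 0 and the y-coefficient 3/x - 3/x^2 has a pole at x = 0.
It is a regular singular point because x P_1(x) = p(x) = 2x - 1 and x^2 P_2(x) = q(x) = 3x - 3 are polynomials, hence analytic at x = 0.
p(0) = -1,  q(0) = -3.
Indicial equation: r(r-1) + p(0) r + q(0) = 0, i.e. r^2 + (p(0) - 1) r + q(0) = 0, i.e. r^2 - 2 r - 3 = 0.
Discriminant: (-2)^2 - 4(-3) = 16, so r = (2 ± 4)/2.
Solving: r_1 = 3, r_2 = -1.

indicial: r^2 - 2 r - 3 = 0; roots r_1 = 3, r_2 = -1


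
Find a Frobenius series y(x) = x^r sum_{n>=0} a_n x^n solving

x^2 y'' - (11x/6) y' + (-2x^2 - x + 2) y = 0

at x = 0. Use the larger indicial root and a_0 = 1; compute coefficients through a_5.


Write in Frobenius form y'' + (p(x)/x) y' + (q(x)/x^2) y = 0:
  p(x) = -11/6,  q(x) = -2x^2 - x + 2.
Indicial equation: r(r-1) + (-11/6) r + (2) = 0 -> roots r_1 = 3/2, r_2 = 4/3.
Take r = r_1 = 3/2. Let y(x) = x^r sum_{n>=0} a_n x^n with a_0 = 1.
Substitute y = x^r sum a_n x^n and match x^{r+n}. The recurrence is
  D(n) a_n - 1 a_{n-1} - 2 a_{n-2} = 0,  where D(n) = (r+n)(r+n-1) + (-11/6)(r+n) + (2).
  a_n = [1 a_{n-1} + 2 a_{n-2}] / D(n).
Since the indicial polynomial factors as (r - r_1)(r - r_2), D(n) = (r_1 + n - r_1)(r_1 + n - r_2) = n(n + 1/6).
Evaluating step by step (a_0 = 1):
  n = 1: D(1) = 1(1 + 1/6) = 7/6; numerator = 1(1) = 1; a_1 = (1)/(7/6) = 6/7
  n = 2: D(2) = 2(2 + 1/6) = 13/3; numerator = 1(6/7) + 2(1) = 20/7; a_2 = (20/7)/(13/3) = 60/91
  n = 3: D(3) = 3(3 + 1/6) = 19/2; numerator = 1(60/91) + 2(6/7) = 216/91; a_3 = (216/91)/(19/2) = 432/1729
  n = 4: D(4) = 4(4 + 1/6) = 50/3; numerator = 1(432/1729) + 2(60/91) = 2712/1729; a_4 = (2712/1729)/(50/3) = 4068/43225
  n = 5: D(5) = 5(5 + 1/6) = 155/6; numerator = 1(4068/43225) + 2(432/1729) = 25668/43225; a_5 = (25668/43225)/(155/6) = 4968/216125

r = 3/2; a_0 = 1; a_1 = 6/7; a_2 = 60/91; a_3 = 432/1729; a_4 = 4068/43225; a_5 = 4968/216125


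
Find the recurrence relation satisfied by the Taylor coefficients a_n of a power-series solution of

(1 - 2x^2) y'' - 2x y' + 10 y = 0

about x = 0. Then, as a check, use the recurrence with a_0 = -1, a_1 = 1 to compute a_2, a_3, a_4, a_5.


Substitute y = sum_n a_n x^n.
(1 - 2 x^2) y'' contributes (n+2)(n+1) a_{n+2} - 2 n(n-1) a_n at x^n.
-2 x y'(x) contributes -2 n a_n at x^n.
10 y(x) contributes 10 a_n at x^n.
Matching x^n: (n+2)(n+1) a_{n+2} + (-2 n(n-1) - 2 n + 10) a_n = 0.
Thus a_{n+2} = (2 n(n-1) + 2 n - 10) / ((n+1)(n+2)) * a_n.

Check with a_0 = -1, a_1 = 1 (apply the recurrence for n = 0, 1, 2, 3): a_0 = -1, a_1 = 1, a_2 = 5, a_3 = -4/3, a_4 = -5/6, a_5 = -8/15.

a_(n+2) = (2 n(n-1) + 2 n - 10) / ((n+1)(n+2)) * a_n; check: a_0 = -1, a_1 = 1, a_2 = 5, a_3 = -4/3, a_4 = -5/6, a_5 = -8/15


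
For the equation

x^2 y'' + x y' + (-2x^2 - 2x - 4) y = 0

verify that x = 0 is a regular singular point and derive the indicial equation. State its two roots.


Divide by x^2 to reach normal form y'' + P_1(x) y' + P_2(x) y = 0 with P_1(x) = 1/x and P_2(x) = -2 - 2/x - 4/x^2.
x = 0 is a singular point because the y'-coefficient 1/x has a pole at x = 0 and the y-coefficient -2 - 2/x - 4/x^2 has a pole at x = 0.
It is a regular singular point because x P_1(x) = p(x) = 1 and x^2 P_2(x) = q(x) = -2x^2 - 2x - 4 are polynomials, hence analytic at x = 0.
p(0) = 1,  q(0) = -4.
Indicial equation: r(r-1) + p(0) r + q(0) = 0, i.e. r^2 + (p(0) - 1) r + q(0) = 0, i.e. r^2 - 4 = 0.
Discriminant: (0)^2 - 4(-4) = 16, so r = (0 ± 4)/2.
Solving: r_1 = 2, r_2 = -2.

indicial: r^2 - 4 = 0; roots r_1 = 2, r_2 = -2


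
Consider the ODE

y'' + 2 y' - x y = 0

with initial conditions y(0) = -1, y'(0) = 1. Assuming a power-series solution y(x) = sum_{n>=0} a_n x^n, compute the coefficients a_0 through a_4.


Ansatz: y(x) = sum_{n>=0} a_n x^n, so y'(x) = sum_{n>=1} n a_n x^(n-1) and y''(x) = sum_{n>=2} n(n-1) a_n x^(n-2).
Substitute into P(x) y'' + Q(x) y' + R(x) y = 0 with P(x) = 1, Q(x) = 2, R(x) = -x, and match powers of x.
Initial conditions: a_0 = -1, a_1 = 1.
Setting the coefficient of each power of x to zero and solving order by order (substituting the coefficients already found):
  x^0: 2 a_2 + 2 a_1 = 0  ->  2 a_2 = -2 a_1 = -2  ->  a_2 = -1
  x^1: 6 a_3 + 4 a_2 - a_0 = 0  ->  6 a_3 = -4 a_2 + a_0 = 3  ->  a_3 = 1/2
  x^2: 12 a_4 + 6 a_3 - a_1 = 0  ->  12 a_4 = -6 a_3 + a_1 = -2  ->  a_4 = -1/6
Truncated series: y(x) = -1 + x - x^2 + (1/2) x^3 - (1/6) x^4 + O(x^5).

a_0 = -1; a_1 = 1; a_2 = -1; a_3 = 1/2; a_4 = -1/6


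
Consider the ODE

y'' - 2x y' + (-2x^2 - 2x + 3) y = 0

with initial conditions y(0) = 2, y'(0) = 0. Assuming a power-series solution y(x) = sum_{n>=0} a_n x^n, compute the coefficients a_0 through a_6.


Ansatz: y(x) = sum_{n>=0} a_n x^n, so y'(x) = sum_{n>=1} n a_n x^(n-1) and y''(x) = sum_{n>=2} n(n-1) a_n x^(n-2).
Substitute into P(x) y'' + Q(x) y' + R(x) y = 0 with P(x) = 1, Q(x) = -2x, R(x) = -2x^2 - 2x + 3, and match powers of x.
Initial conditions: a_0 = 2, a_1 = 0.
Setting the coefficient of each power of x to zero and solving order by order (substituting the coefficients already found):
  x^0: 2 a_2 + 3 a_0 = 0  ->  2 a_2 = -3 a_0 = -6  ->  a_2 = -3
  x^1: 6 a_3 + a_1 - 2 a_0 = 0  ->  6 a_3 = -a_1 + 2 a_0 = 4  ->  a_3 = 2/3
  x^2: 12 a_4 - a_2 - 2 a_1 - 2 a_0 = 0  ->  12 a_4 = a_2 + 2 a_1 + 2 a_0 = 1  ->  a_4 = 1/12
  x^3: 20 a_5 - 3 a_3 - 2 a_2 - 2 a_1 = 0  ->  20 a_5 = 3 a_3 + 2 a_2 + 2 a_1 = -4  ->  a_5 = -1/5
  x^4: 30 a_6 - 5 a_4 - 2 a_3 - 2 a_2 = 0  ->  30 a_6 = 5 a_4 + 2 a_3 + 2 a_2 = -17/4  ->  a_6 = -17/120
Truncated series: y(x) = 2 - 3 x^2 + (2/3) x^3 + (1/12) x^4 - (1/5) x^5 - (17/120) x^6 + O(x^7).

a_0 = 2; a_1 = 0; a_2 = -3; a_3 = 2/3; a_4 = 1/12; a_5 = -1/5; a_6 = -17/120


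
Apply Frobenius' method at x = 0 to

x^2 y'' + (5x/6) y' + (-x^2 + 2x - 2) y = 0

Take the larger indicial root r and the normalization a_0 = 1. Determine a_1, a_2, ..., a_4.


Write in Frobenius form y'' + (p(x)/x) y' + (q(x)/x^2) y = 0:
  p(x) = 5/6,  q(x) = -x^2 + 2x - 2.
Indicial equation: r(r-1) + (5/6) r + (-2) = 0 -> roots r_1 = 3/2, r_2 = -4/3.
Take r = r_1 = 3/2. Let y(x) = x^r sum_{n>=0} a_n x^n with a_0 = 1.
Substitute y = x^r sum a_n x^n and match x^{r+n}. The recurrence is
  D(n) a_n + 2 a_{n-1} - 1 a_{n-2} = 0,  where D(n) = (r+n)(r+n-1) + (5/6)(r+n) + (-2).
  a_n = [-2 a_{n-1} + 1 a_{n-2}] / D(n).
Since the indicial polynomial factors as (r - r_1)(r - r_2), D(n) = (r_1 + n - r_1)(r_1 + n - r_2) = n(n + 17/6).
Evaluating step by step (a_0 = 1):
  n = 1: D(1) = 1(1 + 17/6) = 23/6; numerator = -2(1) = -2; a_1 = (-2)/(23/6) = -12/23
  n = 2: D(2) = 2(2 + 17/6) = 29/3; numerator = -2(-12/23) + 1(1) = 47/23; a_2 = (47/23)/(29/3) = 141/667
  n = 3: D(3) = 3(3 + 17/6) = 35/2; numerator = -2(141/667) + 1(-12/23) = -630/667; a_3 = (-630/667)/(35/2) = -36/667
  n = 4: D(4) = 4(4 + 17/6) = 82/3; numerator = -2(-36/667) + 1(141/667) = 213/667; a_4 = (213/667)/(82/3) = 639/54694

r = 3/2; a_0 = 1; a_1 = -12/23; a_2 = 141/667; a_3 = -36/667; a_4 = 639/54694


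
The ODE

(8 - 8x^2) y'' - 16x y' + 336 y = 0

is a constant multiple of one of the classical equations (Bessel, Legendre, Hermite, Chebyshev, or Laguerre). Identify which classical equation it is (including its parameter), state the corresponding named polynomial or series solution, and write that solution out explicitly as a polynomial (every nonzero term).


All three coefficients share the factor 8; dividing through by 8 gives  (1 - x^2) y'' - 2x y' + 42 y = 0.
This matches the Legendre equation (1 - x^2) y'' - 2x y' + n(n+1) y = 0 (note the -2x y' term) with n(n+1) = 42, so n = 6; the polynomial solution is P_6(x).
With y = sum_k a_k x^k, matching x^k gives (k+2)(k+1) a_{k+2} = [k(k+1) - n(n+1)] a_k = (k - 6)(k + 7) a_k. The right side vanishes at k = 6, so the series with the parity of 6 terminates at degree 6.
Standard normalization (P_n(1) = 1): leading coefficient (2n)!/(2^n (n!)^2) = 479001600/(64*518400) = 231/16, so a_6 = 231/16. Work downward with a_k = (k+1)(k+2) a_{k+2} / ((k - 6)(k + 7)):
  a_4 = (5)(6)(231/16) / ((4 - 6)(4 + 7)) = (3465/8)/(-22) = -315/16
  a_2 = (3)(4)(-315/16) / ((2 - 6)(2 + 7)) = (-945/4)/(-36) = 105/16
  a_0 = (1)(2)(105/16) / ((0 - 6)(0 + 7)) = (105/8)/(-42) = -5/16
Hence P_6(x) = 231 x^6/16 - 315 x^4/16 + 105 x^2/16 - 5/16.

P_6(x); series = 231 x^6/16 - 315 x^4/16 + 105 x^2/16 - 5/16


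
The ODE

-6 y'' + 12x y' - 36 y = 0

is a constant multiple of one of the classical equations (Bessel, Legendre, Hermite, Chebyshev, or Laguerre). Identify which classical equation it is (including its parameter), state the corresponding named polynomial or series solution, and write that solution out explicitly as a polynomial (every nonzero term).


All three coefficients share the factor -6; dividing through by -6 gives  y'' - 2x y' + 6 y = 0.
This matches the Hermite equation y'' - 2x y' + 2n y = 0 with 2n = 6, so n = 3; the polynomial solution is H_3(x).
With y = sum_k a_k x^k, matching x^k gives (k+2)(k+1) a_{k+2} = 2(k - n) a_k = 2(k - 3) a_k. The right side vanishes at k = 3, so the series with the parity of 3 terminates at degree 3.
Standard normalization: leading coefficient of H_n is 2^n, so a_3 = 2^3 = 8. Work downward with a_k = (k+1)(k+2) a_{k+2} / (2(k - n)):
  a_1 = (2)(3)(8) / (2(1 - 3)) = 48/(-4) = -12
Hence H_3(x) = 8 x^3 - 12 x.

H_3(x); series = 8 x^3 - 12 x


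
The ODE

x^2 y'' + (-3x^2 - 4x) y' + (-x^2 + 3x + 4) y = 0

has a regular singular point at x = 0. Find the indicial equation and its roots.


Divide by x^2 to reach normal form y'' + P_1(x) y' + P_2(x) y = 0 with P_1(x) = -3 - 4/x and P_2(x) = -1 + 3/x + 4/x^2.
x = 0 is a singular point because the y'-coefficient -3 - 4/x has a pole at x = 0 and the y-coefficient -1 + 3/x + 4/x^2 has a pole at x = 0.
It is a regular singular point because x P_1(x) = p(x) = -3x - 4 and x^2 P_2(x) = q(x) = -x^2 + 3x + 4 are polynomials, hence analytic at x = 0.
p(0) = -4,  q(0) = 4.
Indicial equation: r(r-1) + p(0) r + q(0) = 0, i.e. r^2 + (p(0) - 1) r + q(0) = 0, i.e. r^2 - 5 r + 4 = 0.
Discriminant: (-5)^2 - 4(4) = 9, so r = (5 ± 3)/2.
Solving: r_1 = 4, r_2 = 1.

indicial: r^2 - 5 r + 4 = 0; roots r_1 = 4, r_2 = 1
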